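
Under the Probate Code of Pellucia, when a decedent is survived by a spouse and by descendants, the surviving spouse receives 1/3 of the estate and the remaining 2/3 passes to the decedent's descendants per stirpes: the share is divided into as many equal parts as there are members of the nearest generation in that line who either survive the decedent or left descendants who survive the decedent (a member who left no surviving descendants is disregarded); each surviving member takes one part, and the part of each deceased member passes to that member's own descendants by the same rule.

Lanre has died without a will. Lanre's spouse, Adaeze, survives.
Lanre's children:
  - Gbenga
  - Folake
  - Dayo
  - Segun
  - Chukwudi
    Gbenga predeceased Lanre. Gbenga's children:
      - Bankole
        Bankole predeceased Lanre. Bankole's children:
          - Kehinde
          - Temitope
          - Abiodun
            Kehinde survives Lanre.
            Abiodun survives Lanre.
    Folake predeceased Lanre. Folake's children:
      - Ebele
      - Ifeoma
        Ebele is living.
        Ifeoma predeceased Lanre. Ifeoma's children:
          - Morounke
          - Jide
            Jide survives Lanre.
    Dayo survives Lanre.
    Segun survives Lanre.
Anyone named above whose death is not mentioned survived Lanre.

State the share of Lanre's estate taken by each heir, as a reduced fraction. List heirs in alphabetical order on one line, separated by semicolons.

Abiodun 2/45; Adaeze 1/3; Chukwudi 2/15; Dayo 2/15; Ebele 1/15; Jide 1/30; Kehinde 2/45; Morounke 1/30; Segun 2/15; Temitope 2/45

Adaeze, as surviving spouse, takes 1/3.
The remaining 2/3 passes to Lanre's descendants per stirpes.
The 2/3 is divided into 5 equal shares of 2/15 among Gbenga, Folake, Dayo, Segun, Chukwudi.
Gbenga predeceased; the 2/15 allotted to Gbenga's branch passes to Gbenga's issue by representation.
Bankole's line is the sole branch at this level, so the full 2/15 passes to Bankole's issue by representation.
The 2/15 is divided into 3 equal shares of 2/45 among Kehinde, Temitope, Abiodun.
Kehinde is living and takes 2/45.
Temitope is living and takes 2/45.
Abiodun is living and takes 2/45.
Folake predeceased; the 2/15 allotted to Folake's branch passes to Folake's issue by representation.
The 2/15 is divided into 2 equal shares of 1/15 among Ebele, Ifeoma.
Ebele is living and takes 1/15.
Ifeoma predeceased; the 1/15 allotted to Ifeoma's branch passes to Ifeoma's issue by representation.
The 1/15 is divided into 2 equal shares of 1/30 among Morounke, Jide.
Morounke is living and takes 1/30.
Jide is living and takes 1/30.
Dayo is living and takes 2/15.
Segun is living and takes 2/15.
Chukwudi is living and takes 2/15.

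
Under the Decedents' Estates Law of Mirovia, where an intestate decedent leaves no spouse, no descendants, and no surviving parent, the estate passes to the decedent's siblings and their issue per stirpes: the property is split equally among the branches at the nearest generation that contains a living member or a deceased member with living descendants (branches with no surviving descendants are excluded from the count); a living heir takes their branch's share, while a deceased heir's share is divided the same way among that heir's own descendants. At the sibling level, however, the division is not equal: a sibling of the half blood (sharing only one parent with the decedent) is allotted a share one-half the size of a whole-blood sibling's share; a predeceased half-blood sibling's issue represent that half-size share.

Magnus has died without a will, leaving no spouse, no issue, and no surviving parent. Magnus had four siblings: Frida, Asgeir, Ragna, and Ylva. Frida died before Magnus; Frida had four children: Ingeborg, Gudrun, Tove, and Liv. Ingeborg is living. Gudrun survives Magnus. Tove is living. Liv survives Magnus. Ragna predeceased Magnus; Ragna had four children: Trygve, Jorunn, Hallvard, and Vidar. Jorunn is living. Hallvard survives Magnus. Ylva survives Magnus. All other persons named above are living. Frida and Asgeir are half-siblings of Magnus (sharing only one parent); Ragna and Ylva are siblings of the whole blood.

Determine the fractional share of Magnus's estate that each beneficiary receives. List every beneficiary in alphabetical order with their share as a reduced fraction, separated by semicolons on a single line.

No spouse, descendants, or parent survives, so the estate passes to Magnus's siblings per stirpes.
Half-blood siblings count for one-half the weight of whole-blood siblings at the initial division.
Dividing 1 in proportion to weights (total weight 3): Frida (weight 1/2) → 1/6; Asgeir (weight 1/2) → 1/6; Ragna (weight 1) → 1/3; Ylva (weight 1) → 1/3.
Frida predeceased; the 1/6 allotted to Frida's branch passes to Frida's issue by representation.
The 1/6 is divided into 4 equal shares of 1/24 among Ingeborg, Gudrun, Tove, Liv.
Ingeborg is living and takes 1/24.
Gudrun is living and takes 1/24.
Tove is living and takes 1/24.
Liv is living and takes 1/24.
Asgeir is living and takes 1/6.
Ragna predeceased; the 1/3 allotted to Ragna's branch passes to Ragna's issue by representation.
The 1/3 is divided into 4 equal shares of 1/12 among Trygve, Jorunn, Hallvard, Vidar.
Trygve is living and takes 1/12.
Jorunn is living and takes 1/12.
Hallvard is living and takes 1/12.
Vidar is living and takes 1/12.
Ylva is living and takes 1/3.

Asgeir 1/6; Gudrun 1/24; Hallvard 1/12; Ingeborg 1/24; Jorunn 1/12; Liv 1/24; Tove 1/24; Trygve 1/12; Vidar 1/12; Ylva 1/3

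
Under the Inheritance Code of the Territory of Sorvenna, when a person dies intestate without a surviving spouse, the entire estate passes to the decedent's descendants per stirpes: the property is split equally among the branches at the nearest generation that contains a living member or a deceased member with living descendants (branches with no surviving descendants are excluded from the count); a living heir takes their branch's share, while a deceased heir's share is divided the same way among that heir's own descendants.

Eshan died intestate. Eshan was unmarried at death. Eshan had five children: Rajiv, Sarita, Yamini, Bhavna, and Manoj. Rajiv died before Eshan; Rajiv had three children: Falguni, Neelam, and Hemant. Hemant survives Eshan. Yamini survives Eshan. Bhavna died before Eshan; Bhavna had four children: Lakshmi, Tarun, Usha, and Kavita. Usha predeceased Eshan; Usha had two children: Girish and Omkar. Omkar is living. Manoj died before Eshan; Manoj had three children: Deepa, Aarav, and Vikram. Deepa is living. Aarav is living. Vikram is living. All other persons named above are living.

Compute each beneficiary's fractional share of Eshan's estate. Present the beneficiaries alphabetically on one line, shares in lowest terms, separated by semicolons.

Aarav 1/15; Deepa 1/15; Falguni 1/15; Girish 1/40; Hemant 1/15; Kavita 1/20; Lakshmi 1/20; Neelam 1/15; Omkar 1/40; Sarita 1/5; Tarun 1/20; Vikram 1/15; Yamini 1/5

There is no surviving spouse, so the entire estate passes to Eshan's descendants per stirpes.
The estate is divided into 5 equal shares of 1/5 among Rajiv, Sarita, Yamini, Bhavna, Manoj.
Rajiv predeceased; the 1/5 allotted to Rajiv's branch passes to Rajiv's issue by representation.
The 1/5 is divided into 3 equal shares of 1/15 among Falguni, Neelam, Hemant.
Falguni is living and takes 1/15.
Neelam is living and takes 1/15.
Hemant is living and takes 1/15.
Sarita is living and takes 1/5.
Yamini is living and takes 1/5.
Bhavna predeceased; the 1/5 allotted to Bhavna's branch passes to Bhavna's issue by representation.
The 1/5 is divided into 4 equal shares of 1/20 among Lakshmi, Tarun, Usha, Kavita.
Lakshmi is living and takes 1/20.
Tarun is living and takes 1/20.
Usha predeceased; the 1/20 allotted to Usha's branch passes to Usha's issue by representation.
The 1/20 is divided into 2 equal shares of 1/40 among Girish, Omkar.
Girish is living and takes 1/40.
Omkar is living and takes 1/40.
Kavita is living and takes 1/20.
Manoj predeceased; the 1/5 allotted to Manoj's branch passes to Manoj's issue by representation.
The 1/5 is divided into 3 equal shares of 1/15 among Deepa, Aarav, Vikram.
Deepa is living and takes 1/15.
Aarav is living and takes 1/15.
Vikram is living and takes 1/15.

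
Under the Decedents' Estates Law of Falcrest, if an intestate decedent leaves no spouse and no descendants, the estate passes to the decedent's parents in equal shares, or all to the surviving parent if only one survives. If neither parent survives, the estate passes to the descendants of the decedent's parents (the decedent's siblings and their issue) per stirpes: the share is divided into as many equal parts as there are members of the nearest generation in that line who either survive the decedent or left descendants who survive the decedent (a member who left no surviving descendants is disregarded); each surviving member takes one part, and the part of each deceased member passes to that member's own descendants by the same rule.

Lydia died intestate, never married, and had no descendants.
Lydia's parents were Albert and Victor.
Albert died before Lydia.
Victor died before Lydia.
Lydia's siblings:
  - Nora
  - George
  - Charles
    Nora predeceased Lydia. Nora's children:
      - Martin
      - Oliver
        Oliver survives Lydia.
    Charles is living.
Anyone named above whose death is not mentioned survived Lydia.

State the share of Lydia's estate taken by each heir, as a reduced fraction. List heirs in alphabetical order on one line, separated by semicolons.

Charles 1/3; George 1/3; Martin 1/6; Oliver 1/6

Neither parent survives and there are no descendants, so the estate passes to Lydia's siblings and their issue per stirpes.
The estate is divided into 3 equal shares of 1/3 among Nora, George, Charles.
Nora predeceased; the 1/3 allotted to Nora's branch passes to Nora's issue by representation.
The 1/3 is divided into 2 equal shares of 1/6 among Martin, Oliver.
Martin is living and takes 1/6.
Oliver is living and takes 1/6.
George is living and takes 1/3.
Charles is living and takes 1/3.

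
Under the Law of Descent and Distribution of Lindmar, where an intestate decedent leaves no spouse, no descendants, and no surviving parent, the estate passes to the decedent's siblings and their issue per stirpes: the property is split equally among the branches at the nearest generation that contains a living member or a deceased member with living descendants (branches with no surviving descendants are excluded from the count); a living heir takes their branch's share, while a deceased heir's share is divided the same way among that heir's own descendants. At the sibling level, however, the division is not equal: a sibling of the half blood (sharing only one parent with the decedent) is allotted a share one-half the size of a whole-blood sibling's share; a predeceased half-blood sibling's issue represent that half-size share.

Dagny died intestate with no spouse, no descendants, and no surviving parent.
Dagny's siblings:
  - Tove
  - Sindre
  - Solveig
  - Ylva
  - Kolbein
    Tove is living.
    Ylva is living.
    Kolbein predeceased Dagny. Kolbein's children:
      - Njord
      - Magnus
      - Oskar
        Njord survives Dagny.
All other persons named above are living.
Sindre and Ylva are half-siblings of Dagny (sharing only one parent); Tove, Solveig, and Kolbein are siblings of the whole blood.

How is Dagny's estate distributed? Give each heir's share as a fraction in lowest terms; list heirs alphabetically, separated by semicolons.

No spouse, descendants, or parent survives, so the estate passes to Dagny's siblings per stirpes.
Half-blood siblings count for one-half the weight of whole-blood siblings at the initial division.
Dividing 1 in proportion to weights (total weight 4): Tove (weight 1) → 1/4; Sindre (weight 1/2) → 1/8; Solveig (weight 1) → 1/4; Ylva (weight 1/2) → 1/8; Kolbein (weight 1) → 1/4.
Tove is living and takes 1/4.
Sindre is living and takes 1/8.
Solveig is living and takes 1/4.
Ylva is living and takes 1/8.
Kolbein predeceased; the 1/4 allotted to Kolbein's branch passes to Kolbein's issue by representation.
The 1/4 is divided into 3 equal shares of 1/12 among Njord, Magnus, Oskar.
Njord is living and takes 1/12.
Magnus is living and takes 1/12.
Oskar is living and takes 1/12.

Magnus 1/12; Njord 1/12; Oskar 1/12; Sindre 1/8; Solveig 1/4; Tove 1/4; Ylva 1/8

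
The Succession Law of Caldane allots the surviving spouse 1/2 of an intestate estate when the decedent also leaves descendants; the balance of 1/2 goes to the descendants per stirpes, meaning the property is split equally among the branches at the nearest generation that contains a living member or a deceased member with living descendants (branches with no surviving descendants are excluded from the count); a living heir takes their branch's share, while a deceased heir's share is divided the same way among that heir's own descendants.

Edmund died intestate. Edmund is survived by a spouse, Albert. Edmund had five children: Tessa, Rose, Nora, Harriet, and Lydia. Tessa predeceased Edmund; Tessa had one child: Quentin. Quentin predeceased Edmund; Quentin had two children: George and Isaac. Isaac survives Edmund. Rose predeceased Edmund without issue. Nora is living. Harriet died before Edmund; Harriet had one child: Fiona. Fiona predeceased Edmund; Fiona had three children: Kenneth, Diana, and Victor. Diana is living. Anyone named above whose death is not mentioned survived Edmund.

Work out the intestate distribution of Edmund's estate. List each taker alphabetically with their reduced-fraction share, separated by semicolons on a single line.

Albert 1/2; Diana 1/24; George 1/16; Isaac 1/16; Kenneth 1/24; Lydia 1/8; Nora 1/8; Victor 1/24

Albert, as surviving spouse, takes 1/2.
The remaining 1/2 passes to Edmund's descendants per stirpes.
Rose left no surviving issue, so that branch lapses and is disregarded.
The 1/2 is divided into 4 equal shares of 1/8 among Tessa, Nora, Harriet, Lydia.
Tessa predeceased; the 1/8 allotted to Tessa's branch passes to Tessa's issue by representation.
Quentin's line is the sole branch at this level, so the full 1/8 passes to Quentin's issue by representation.
The 1/8 is divided into 2 equal shares of 1/16 among George, Isaac.
George is living and takes 1/16.
Isaac is living and takes 1/16.
Nora is living and takes 1/8.
Harriet predeceased; the 1/8 allotted to Harriet's branch passes to Harriet's issue by representation.
Fiona's line is the sole branch at this level, so the full 1/8 passes to Fiona's issue by representation.
The 1/8 is divided into 3 equal shares of 1/24 among Kenneth, Diana, Victor.
Kenneth is living and takes 1/24.
Diana is living and takes 1/24.
Victor is living and takes 1/24.
Lydia is living and takes 1/8.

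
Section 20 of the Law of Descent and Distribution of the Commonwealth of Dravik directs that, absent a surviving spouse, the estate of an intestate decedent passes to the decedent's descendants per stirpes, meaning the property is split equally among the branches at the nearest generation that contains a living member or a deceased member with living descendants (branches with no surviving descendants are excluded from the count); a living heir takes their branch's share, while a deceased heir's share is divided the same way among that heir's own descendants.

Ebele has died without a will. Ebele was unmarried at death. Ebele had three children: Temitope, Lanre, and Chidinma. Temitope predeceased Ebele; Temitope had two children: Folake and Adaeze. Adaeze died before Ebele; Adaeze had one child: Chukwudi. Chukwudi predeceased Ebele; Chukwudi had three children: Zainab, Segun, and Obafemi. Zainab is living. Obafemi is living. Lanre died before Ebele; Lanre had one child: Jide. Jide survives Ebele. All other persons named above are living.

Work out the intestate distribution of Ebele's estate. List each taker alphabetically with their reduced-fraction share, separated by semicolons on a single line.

There is no surviving spouse, so the entire estate passes to Ebele's descendants per stirpes.
The estate is divided into 3 equal shares of 1/3 among Temitope, Lanre, Chidinma.
Temitope predeceased; the 1/3 allotted to Temitope's branch passes to Temitope's issue by representation.
The 1/3 is divided into 2 equal shares of 1/6 among Folake, Adaeze.
Folake is living and takes 1/6.
Adaeze predeceased; the 1/6 allotted to Adaeze's branch passes to Adaeze's issue by representation.
Chukwudi's line is the sole branch at this level, so the full 1/6 passes to Chukwudi's issue by representation.
The 1/6 is divided into 3 equal shares of 1/18 among Zainab, Segun, Obafemi.
Zainab is living and takes 1/18.
Segun is living and takes 1/18.
Obafemi is living and takes 1/18.
Lanre predeceased; the 1/3 allotted to Lanre's branch passes to Lanre's issue by representation.
Jide is the sole taker at this level and receives the full 1/3.
Chidinma is living and takes 1/3.

Chidinma 1/3; Folake 1/6; Jide 1/3; Obafemi 1/18; Segun 1/18; Zainab 1/18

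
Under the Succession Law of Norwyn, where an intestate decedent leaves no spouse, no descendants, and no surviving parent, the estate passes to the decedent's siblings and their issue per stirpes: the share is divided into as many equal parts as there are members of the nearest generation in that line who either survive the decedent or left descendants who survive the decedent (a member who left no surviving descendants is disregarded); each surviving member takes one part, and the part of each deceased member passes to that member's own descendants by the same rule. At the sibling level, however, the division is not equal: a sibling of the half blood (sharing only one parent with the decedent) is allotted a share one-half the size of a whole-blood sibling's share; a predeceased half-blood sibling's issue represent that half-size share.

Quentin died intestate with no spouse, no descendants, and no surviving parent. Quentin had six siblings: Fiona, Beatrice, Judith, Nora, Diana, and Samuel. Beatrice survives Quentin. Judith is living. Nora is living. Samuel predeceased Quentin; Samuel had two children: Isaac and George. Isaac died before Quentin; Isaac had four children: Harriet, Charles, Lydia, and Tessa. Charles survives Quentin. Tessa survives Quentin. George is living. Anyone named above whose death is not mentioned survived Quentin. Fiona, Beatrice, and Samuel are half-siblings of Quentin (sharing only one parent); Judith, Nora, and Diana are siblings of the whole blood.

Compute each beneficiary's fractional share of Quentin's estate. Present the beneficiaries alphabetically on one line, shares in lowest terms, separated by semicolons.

No spouse, descendants, or parent survives, so the estate passes to Quentin's siblings per stirpes.
Half-blood siblings count for one-half the weight of whole-blood siblings at the initial division.
Dividing 1 in proportion to weights (total weight 9/2): Fiona (weight 1/2) → 1/9; Beatrice (weight 1/2) → 1/9; Judith (weight 1) → 2/9; Nora (weight 1) → 2/9; Diana (weight 1) → 2/9; Samuel (weight 1/2) → 1/9.
Fiona is living and takes 1/9.
Beatrice is living and takes 1/9.
Judith is living and takes 2/9.
Nora is living and takes 2/9.
Diana is living and takes 2/9.
Samuel predeceased; the 1/9 allotted to Samuel's branch passes to Samuel's issue by representation.
The 1/9 is divided into 2 equal shares of 1/18 among Isaac, George.
Isaac predeceased; the 1/18 allotted to Isaac's branch passes to Isaac's issue by representation.
The 1/18 is divided into 4 equal shares of 1/72 among Harriet, Charles, Lydia, Tessa.
Harriet is living and takes 1/72.
Charles is living and takes 1/72.
Lydia is living and takes 1/72.
Tessa is living and takes 1/72.
George is living and takes 1/18.

Beatrice 1/9; Charles 1/72; Diana 2/9; Fiona 1/9; George 1/18; Harriet 1/72; Judith 2/9; Lydia 1/72; Nora 2/9; Tessa 1/72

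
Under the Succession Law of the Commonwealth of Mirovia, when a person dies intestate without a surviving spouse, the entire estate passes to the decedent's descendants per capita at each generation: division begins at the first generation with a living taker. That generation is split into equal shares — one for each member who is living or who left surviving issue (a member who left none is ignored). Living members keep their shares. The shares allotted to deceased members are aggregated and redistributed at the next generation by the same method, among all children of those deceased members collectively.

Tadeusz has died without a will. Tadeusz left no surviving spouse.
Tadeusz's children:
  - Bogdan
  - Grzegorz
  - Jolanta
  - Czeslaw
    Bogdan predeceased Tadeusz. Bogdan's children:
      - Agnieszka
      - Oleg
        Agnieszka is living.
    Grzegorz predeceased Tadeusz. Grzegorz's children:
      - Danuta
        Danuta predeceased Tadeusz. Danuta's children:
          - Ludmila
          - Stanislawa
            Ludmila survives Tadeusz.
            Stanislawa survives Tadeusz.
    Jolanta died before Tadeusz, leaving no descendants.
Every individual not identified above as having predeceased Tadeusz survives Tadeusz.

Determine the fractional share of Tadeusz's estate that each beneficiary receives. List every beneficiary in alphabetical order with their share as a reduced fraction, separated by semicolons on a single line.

There is no surviving spouse, so the entire estate passes to Tadeusz's descendants per capita at each generation.
At generation 1 (Bogdan, Grzegorz, Czeslaw) there are 3 shares of (1)/3 = 1/3 each.
Living: Czeslaw — each takes 1/3.
Deceased: Bogdan and Grzegorz. Their combined 2/3 is pooled and carried to generation 2.
At generation 2 (Agnieszka, Oleg, Danuta) there are 3 shares of (2/3)/3 = 2/9 each.
Living: Agnieszka and Oleg — each takes 2/9.
Deceased: Danuta. That 2/9 share is carried to generation 3.
At generation 3 (Ludmila, Stanislawa) there are 2 shares of (2/9)/2 = 1/9 each.
Living: Ludmila and Stanislawa — each takes 1/9.

Agnieszka 2/9; Czeslaw 1/3; Ludmila 1/9; Oleg 2/9; Stanislawa 1/9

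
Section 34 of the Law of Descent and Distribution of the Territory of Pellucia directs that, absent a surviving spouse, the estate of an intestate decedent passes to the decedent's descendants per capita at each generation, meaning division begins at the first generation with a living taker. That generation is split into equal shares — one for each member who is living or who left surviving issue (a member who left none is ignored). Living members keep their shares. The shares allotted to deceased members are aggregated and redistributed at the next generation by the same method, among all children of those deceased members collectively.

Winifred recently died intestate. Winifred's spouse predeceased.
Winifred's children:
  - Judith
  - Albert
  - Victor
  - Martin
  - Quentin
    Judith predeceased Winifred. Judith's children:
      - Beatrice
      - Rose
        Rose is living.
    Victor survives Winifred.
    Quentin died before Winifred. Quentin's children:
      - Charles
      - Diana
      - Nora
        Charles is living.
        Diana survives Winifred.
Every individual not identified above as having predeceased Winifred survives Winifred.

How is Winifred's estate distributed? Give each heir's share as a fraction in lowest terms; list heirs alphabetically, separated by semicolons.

There is no surviving spouse, so the entire estate passes to Winifred's descendants per capita at each generation.
At generation 1 (Judith, Albert, Victor, Martin, Quentin) there are 5 shares of (1)/5 = 1/5 each.
Living: Albert, Victor, and Martin — each takes 1/5.
Deceased: Judith and Quentin. Their combined 2/5 is pooled and carried to generation 2.
At generation 2 (Beatrice, Rose, Charles, Diana, Nora) there are 5 shares of (2/5)/5 = 2/25 each.
Living: Beatrice, Rose, Charles, Diana, and Nora — each takes 2/25.

Albert 1/5; Beatrice 2/25; Charles 2/25; Diana 2/25; Martin 1/5; Nora 2/25; Rose 2/25; Victor 1/5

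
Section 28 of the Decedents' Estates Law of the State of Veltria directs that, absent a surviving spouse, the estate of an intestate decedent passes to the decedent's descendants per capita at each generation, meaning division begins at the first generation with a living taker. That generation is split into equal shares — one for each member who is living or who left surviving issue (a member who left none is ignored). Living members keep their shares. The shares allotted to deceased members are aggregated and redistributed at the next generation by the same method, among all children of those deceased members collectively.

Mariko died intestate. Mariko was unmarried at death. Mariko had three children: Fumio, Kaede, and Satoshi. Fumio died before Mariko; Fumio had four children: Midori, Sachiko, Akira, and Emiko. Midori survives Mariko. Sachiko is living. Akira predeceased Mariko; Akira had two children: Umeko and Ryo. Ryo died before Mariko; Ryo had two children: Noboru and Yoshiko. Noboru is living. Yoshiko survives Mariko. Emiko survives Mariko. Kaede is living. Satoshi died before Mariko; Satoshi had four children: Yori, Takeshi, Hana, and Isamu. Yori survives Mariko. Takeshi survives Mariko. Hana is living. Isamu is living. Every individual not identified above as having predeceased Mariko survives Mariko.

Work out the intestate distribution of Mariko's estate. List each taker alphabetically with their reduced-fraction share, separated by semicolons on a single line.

Emiko 1/12; Hana 1/12; Isamu 1/12; Kaede 1/3; Midori 1/12; Noboru 1/48; Sachiko 1/12; Takeshi 1/12; Umeko 1/24; Yori 1/12; Yoshiko 1/48

There is no surviving spouse, so the entire estate passes to Mariko's descendants per capita at each generation.
At generation 1 (Fumio, Kaede, Satoshi) there are 3 shares of (1)/3 = 1/3 each.
Living: Kaede — each takes 1/3.
Deceased: Fumio and Satoshi. Their combined 2/3 is pooled and carried to generation 2.
At generation 2 (Midori, Sachiko, Akira, Emiko, Yori, Takeshi, Hana, Isamu) there are 8 shares of (2/3)/8 = 1/12 each.
Living: Midori, Sachiko, Emiko, Yori, Takeshi, Hana, and Isamu — each takes 1/12.
Deceased: Akira. That 1/12 share is carried to generation 3.
At generation 3 (Umeko, Ryo) there are 2 shares of (1/12)/2 = 1/24 each.
Living: Umeko — each takes 1/24.
Deceased: Ryo. That 1/24 share is carried to generation 4.
At generation 4 (Noboru, Yoshiko) there are 2 shares of (1/24)/2 = 1/48 each.
Living: Noboru and Yoshiko — each takes 1/48.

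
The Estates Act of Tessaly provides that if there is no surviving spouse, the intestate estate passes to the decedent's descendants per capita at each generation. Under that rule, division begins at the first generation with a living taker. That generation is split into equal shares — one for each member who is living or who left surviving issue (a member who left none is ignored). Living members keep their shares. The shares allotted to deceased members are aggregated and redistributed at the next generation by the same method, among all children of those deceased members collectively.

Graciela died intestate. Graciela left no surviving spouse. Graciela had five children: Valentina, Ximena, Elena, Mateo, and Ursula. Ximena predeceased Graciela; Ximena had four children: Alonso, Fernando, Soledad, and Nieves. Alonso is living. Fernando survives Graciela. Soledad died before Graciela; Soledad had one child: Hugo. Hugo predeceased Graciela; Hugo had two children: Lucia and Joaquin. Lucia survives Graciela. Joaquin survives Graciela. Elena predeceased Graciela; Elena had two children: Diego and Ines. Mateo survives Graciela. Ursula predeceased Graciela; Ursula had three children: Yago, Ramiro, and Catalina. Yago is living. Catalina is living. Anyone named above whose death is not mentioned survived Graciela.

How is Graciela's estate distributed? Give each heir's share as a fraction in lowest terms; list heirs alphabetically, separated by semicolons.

Alonso 1/15; Catalina 1/15; Diego 1/15; Fernando 1/15; Ines 1/15; Joaquin 1/30; Lucia 1/30; Mateo 1/5; Nieves 1/15; Ramiro 1/15; Valentina 1/5; Yago 1/15

There is no surviving spouse, so the entire estate passes to Graciela's descendants per capita at each generation.
At generation 1 (Valentina, Ximena, Elena, Mateo, Ursula) there are 5 shares of (1)/5 = 1/5 each.
Living: Valentina and Mateo — each takes 1/5.
Deceased: Ximena, Elena, and Ursula. Their combined 3/5 is pooled and carried to generation 2.
At generation 2 (Alonso, Fernando, Soledad, Nieves, Diego, Ines, Yago, Ramiro, Catalina) there are 9 shares of (3/5)/9 = 1/15 each.
Living: Alonso, Fernando, Nieves, Diego, Ines, Yago, Ramiro, and Catalina — each takes 1/15.
Deceased: Soledad. That 1/15 share is carried to generation 3.
At generation 3 (Hugo) there are 1 shares of (1/15)/1 = 1/15 each.
Deceased: Hugo. That 1/15 share is carried to generation 4.
At generation 4 (Lucia, Joaquin) there are 2 shares of (1/15)/2 = 1/30 each.
Living: Lucia and Joaquin — each takes 1/30.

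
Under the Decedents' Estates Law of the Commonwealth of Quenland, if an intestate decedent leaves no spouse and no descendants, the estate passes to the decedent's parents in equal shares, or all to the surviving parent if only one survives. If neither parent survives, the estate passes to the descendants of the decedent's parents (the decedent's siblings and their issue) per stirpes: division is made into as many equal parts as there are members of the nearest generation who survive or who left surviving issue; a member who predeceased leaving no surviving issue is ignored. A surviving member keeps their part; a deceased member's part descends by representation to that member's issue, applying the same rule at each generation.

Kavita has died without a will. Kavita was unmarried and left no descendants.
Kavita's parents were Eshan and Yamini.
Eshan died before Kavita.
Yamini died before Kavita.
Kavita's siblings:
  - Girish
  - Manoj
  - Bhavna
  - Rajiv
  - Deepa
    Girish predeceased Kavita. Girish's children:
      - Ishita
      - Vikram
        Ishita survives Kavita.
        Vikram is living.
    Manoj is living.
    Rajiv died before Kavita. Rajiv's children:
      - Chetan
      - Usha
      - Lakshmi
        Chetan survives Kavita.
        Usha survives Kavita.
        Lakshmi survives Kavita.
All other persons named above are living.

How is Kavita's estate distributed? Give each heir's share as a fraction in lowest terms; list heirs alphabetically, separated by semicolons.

Bhavna 1/5; Chetan 1/15; Deepa 1/5; Ishita 1/10; Lakshmi 1/15; Manoj 1/5; Usha 1/15; Vikram 1/10

Neither parent survives and there are no descendants, so the estate passes to Kavita's siblings and their issue per stirpes.
The estate is divided into 5 equal shares of 1/5 among Girish, Manoj, Bhavna, Rajiv, Deepa.
Girish predeceased; the 1/5 allotted to Girish's branch passes to Girish's issue by representation.
The 1/5 is divided into 2 equal shares of 1/10 among Ishita, Vikram.
Ishita is living and takes 1/10.
Vikram is living and takes 1/10.
Manoj is living and takes 1/5.
Bhavna is living and takes 1/5.
Rajiv predeceased; the 1/5 allotted to Rajiv's branch passes to Rajiv's issue by representation.
The 1/5 is divided into 3 equal shares of 1/15 among Chetan, Usha, Lakshmi.
Chetan is living and takes 1/15.
Usha is living and takes 1/15.
Lakshmi is living and takes 1/15.
Deepa is living and takes 1/5.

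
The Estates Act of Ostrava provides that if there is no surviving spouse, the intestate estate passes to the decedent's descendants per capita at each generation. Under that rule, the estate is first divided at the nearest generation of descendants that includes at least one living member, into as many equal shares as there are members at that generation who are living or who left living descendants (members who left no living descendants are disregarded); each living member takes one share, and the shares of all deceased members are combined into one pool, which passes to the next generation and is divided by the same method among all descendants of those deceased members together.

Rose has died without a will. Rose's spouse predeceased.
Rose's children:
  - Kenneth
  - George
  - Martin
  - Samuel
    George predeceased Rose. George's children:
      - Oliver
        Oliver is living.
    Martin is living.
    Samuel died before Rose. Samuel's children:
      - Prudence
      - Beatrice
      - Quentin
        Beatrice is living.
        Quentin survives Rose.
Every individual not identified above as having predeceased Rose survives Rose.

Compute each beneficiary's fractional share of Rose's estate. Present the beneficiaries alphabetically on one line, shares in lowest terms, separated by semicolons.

There is no surviving spouse, so the entire estate passes to Rose's descendants per capita at each generation.
At generation 1 (Kenneth, George, Martin, Samuel) there are 4 shares of (1)/4 = 1/4 each.
Living: Kenneth and Martin — each takes 1/4.
Deceased: George and Samuel. Their combined 1/2 is pooled and carried to generation 2.
At generation 2 (Oliver, Prudence, Beatrice, Quentin) there are 4 shares of (1/2)/4 = 1/8 each.
Living: Oliver, Prudence, Beatrice, and Quentin — each takes 1/8.

Beatrice 1/8; Kenneth 1/4; Martin 1/4; Oliver 1/8; Prudence 1/8; Quentin 1/8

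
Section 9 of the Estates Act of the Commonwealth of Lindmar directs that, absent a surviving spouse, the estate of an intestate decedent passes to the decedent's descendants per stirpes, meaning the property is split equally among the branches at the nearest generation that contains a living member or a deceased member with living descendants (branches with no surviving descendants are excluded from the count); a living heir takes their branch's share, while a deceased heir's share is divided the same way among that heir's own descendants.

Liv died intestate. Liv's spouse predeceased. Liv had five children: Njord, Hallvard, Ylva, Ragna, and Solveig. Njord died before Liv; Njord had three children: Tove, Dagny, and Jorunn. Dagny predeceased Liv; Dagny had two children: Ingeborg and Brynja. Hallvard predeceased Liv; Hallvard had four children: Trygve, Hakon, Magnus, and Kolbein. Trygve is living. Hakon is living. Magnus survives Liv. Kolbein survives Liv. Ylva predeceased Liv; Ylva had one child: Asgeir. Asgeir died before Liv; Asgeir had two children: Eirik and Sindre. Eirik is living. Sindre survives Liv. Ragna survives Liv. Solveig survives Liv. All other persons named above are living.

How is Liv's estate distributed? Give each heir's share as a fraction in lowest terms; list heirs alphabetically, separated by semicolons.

Brynja 1/30; Eirik 1/10; Hakon 1/20; Ingeborg 1/30; Jorunn 1/15; Kolbein 1/20; Magnus 1/20; Ragna 1/5; Sindre 1/10; Solveig 1/5; Tove 1/15; Trygve 1/20

There is no surviving spouse, so the entire estate passes to Liv's descendants per stirpes.
The estate is divided into 5 equal shares of 1/5 among Njord, Hallvard, Ylva, Ragna, Solveig.
Njord predeceased; the 1/5 allotted to Njord's branch passes to Njord's issue by representation.
The 1/5 is divided into 3 equal shares of 1/15 among Tove, Dagny, Jorunn.
Tove is living and takes 1/15.
Dagny predeceased; the 1/15 allotted to Dagny's branch passes to Dagny's issue by representation.
The 1/15 is divided into 2 equal shares of 1/30 among Ingeborg, Brynja.
Ingeborg is living and takes 1/30.
Brynja is living and takes 1/30.
Jorunn is living and takes 1/15.
Hallvard predeceased; the 1/5 allotted to Hallvard's branch passes to Hallvard's issue by representation.
The 1/5 is divided into 4 equal shares of 1/20 among Trygve, Hakon, Magnus, Kolbein.
Trygve is living and takes 1/20.
Hakon is living and takes 1/20.
Magnus is living and takes 1/20.
Kolbein is living and takes 1/20.
Ylva predeceased; the 1/5 allotted to Ylva's branch passes to Ylva's issue by representation.
Asgeir's line is the sole branch at this level, so the full 1/5 passes to Asgeir's issue by representation.
The 1/5 is divided into 2 equal shares of 1/10 among Eirik, Sindre.
Eirik is living and takes 1/10.
Sindre is living and takes 1/10.
Ragna is living and takes 1/5.
Solveig is living and takes 1/5.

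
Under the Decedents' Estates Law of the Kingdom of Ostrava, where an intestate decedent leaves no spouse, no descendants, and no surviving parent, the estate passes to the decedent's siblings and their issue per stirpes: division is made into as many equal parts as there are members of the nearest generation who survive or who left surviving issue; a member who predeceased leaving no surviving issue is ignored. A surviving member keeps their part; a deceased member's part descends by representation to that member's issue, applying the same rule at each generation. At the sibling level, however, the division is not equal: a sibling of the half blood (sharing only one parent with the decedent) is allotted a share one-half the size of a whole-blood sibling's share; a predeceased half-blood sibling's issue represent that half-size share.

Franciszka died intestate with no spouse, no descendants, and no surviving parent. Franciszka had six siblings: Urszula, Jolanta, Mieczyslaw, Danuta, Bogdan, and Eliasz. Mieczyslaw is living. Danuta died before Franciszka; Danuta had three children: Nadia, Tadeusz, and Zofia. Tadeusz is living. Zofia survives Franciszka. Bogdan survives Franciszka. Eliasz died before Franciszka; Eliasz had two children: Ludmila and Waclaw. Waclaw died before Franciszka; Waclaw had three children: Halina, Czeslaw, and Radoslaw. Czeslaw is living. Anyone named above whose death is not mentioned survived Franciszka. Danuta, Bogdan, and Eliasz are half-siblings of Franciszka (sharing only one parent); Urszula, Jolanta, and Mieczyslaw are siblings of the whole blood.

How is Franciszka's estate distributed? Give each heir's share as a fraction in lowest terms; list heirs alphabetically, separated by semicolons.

Bogdan 1/9; Czeslaw 1/54; Halina 1/54; Jolanta 2/9; Ludmila 1/18; Mieczyslaw 2/9; Nadia 1/27; Radoslaw 1/54; Tadeusz 1/27; Urszula 2/9; Zofia 1/27

No spouse, descendants, or parent survives, so the estate passes to Franciszka's siblings per stirpes.
Half-blood siblings count for one-half the weight of whole-blood siblings at the initial division.
Dividing 1 in proportion to weights (total weight 9/2): Urszula (weight 1) → 2/9; Jolanta (weight 1) → 2/9; Mieczyslaw (weight 1) → 2/9; Danuta (weight 1/2) → 1/9; Bogdan (weight 1/2) → 1/9; Eliasz (weight 1/2) → 1/9.
Urszula is living and takes 2/9.
Jolanta is living and takes 2/9.
Mieczyslaw is living and takes 2/9.
Danuta predeceased; the 1/9 allotted to Danuta's branch passes to Danuta's issue by representation.
The 1/9 is divided into 3 equal shares of 1/27 among Nadia, Tadeusz, Zofia.
Nadia is living and takes 1/27.
Tadeusz is living and takes 1/27.
Zofia is living and takes 1/27.
Bogdan is living and takes 1/9.
Eliasz predeceased; the 1/9 allotted to Eliasz's branch passes to Eliasz's issue by representation.
The 1/9 is divided into 2 equal shares of 1/18 among Ludmila, Waclaw.
Ludmila is living and takes 1/18.
Waclaw predeceased; the 1/18 allotted to Waclaw's branch passes to Waclaw's issue by representation.
The 1/18 is divided into 3 equal shares of 1/54 among Halina, Czeslaw, Radoslaw.
Halina is living and takes 1/54.
Czeslaw is living and takes 1/54.
Radoslaw is living and takes 1/54.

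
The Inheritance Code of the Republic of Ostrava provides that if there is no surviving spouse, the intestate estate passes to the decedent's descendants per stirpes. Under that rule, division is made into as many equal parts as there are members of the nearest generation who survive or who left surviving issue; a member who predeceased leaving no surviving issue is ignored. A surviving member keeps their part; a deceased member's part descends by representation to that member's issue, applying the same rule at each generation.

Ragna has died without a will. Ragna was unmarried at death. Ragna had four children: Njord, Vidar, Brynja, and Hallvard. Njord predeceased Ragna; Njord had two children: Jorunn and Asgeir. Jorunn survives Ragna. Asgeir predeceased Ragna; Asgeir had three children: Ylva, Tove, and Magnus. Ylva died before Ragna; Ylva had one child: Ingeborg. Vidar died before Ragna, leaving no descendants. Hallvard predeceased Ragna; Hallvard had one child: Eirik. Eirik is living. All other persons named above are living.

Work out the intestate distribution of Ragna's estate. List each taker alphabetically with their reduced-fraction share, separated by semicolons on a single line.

There is no surviving spouse, so the entire estate passes to Ragna's descendants per stirpes.
Vidar left no surviving issue, so that branch lapses and is disregarded.
The estate is divided into 3 equal shares of 1/3 among Njord, Brynja, Hallvard.
Njord predeceased; the 1/3 allotted to Njord's branch passes to Njord's issue by representation.
The 1/3 is divided into 2 equal shares of 1/6 among Jorunn, Asgeir.
Jorunn is living and takes 1/6.
Asgeir predeceased; the 1/6 allotted to Asgeir's branch passes to Asgeir's issue by representation.
The 1/6 is divided into 3 equal shares of 1/18 among Ylva, Tove, Magnus.
Ylva predeceased; the 1/18 allotted to Ylva's branch passes to Ylva's issue by representation.
Ingeborg is the sole taker at this level and receives the full 1/18.
Tove is living and takes 1/18.
Magnus is living and takes 1/18.
Brynja is living and takes 1/3.
Hallvard predeceased; the 1/3 allotted to Hallvard's branch passes to Hallvard's issue by representation.
Eirik is the sole taker at this level and receives the full 1/3.

Brynja 1/3; Eirik 1/3; Ingeborg 1/18; Jorunn 1/6; Magnus 1/18; Tove 1/18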